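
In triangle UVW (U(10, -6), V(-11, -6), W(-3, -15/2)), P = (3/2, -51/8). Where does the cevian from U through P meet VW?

Barycentric coordinates of P with respect to UVW: (1/2, 1/4, 1/4).
On side VW the U-coordinate is zero; dropping P's U-weight 1/2 and renormalizing the remaining 1/4 : 1/4 gives weights 1/2, 1/2 on V, W.
Q = (1/2)·(-11, -6) + (1/2)·(-3, -15/2) = (-7, -27/4).

(-7, -27/4)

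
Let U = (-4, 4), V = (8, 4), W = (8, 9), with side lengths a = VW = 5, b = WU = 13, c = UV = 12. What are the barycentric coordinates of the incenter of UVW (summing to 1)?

The incenter has barycentric coordinates proportional to the opposite side lengths: (5 : 13 : 12).
Normalizing by 5+13+12 = 30 gives (1/6, 13/30, 2/5).

(1/6, 13/30, 2/5)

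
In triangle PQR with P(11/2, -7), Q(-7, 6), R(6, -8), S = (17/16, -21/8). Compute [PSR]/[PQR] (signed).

3/8

[PQR] = ½·((11/2)·(6−(-8)) + (-7)·(-8−(-7)) + 6·(-7−6)) = ½·(77 + 7 − 78) = 3.
[PSR] = ½·((11/2)·(-21/8−(-8)) + (17/16)·(-8−(-7)) + 6·(-7−(-21/8))) = ½·(473/16 − 17/16 − 105/4) = 9/8, so the ratio is (9/8)/3 = 3/8.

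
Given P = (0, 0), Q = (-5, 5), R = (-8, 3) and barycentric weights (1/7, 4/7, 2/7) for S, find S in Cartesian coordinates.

S = (1/7)·P + (4/7)·Q + (2/7)·R.
x-coordinate: (1/7)·0 + (4/7)·(-5) + (2/7)·(-8) = -36/7.
y-coordinate: (1/7)·0 + (4/7)·5 + (2/7)·3 = 26/7.

(-36/7, 26/7)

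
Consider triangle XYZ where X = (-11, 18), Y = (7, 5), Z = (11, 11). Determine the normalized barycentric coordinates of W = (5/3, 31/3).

(1/3, 1/2, 1/6)

Signed area of the reference triangle: [XYZ] = ½·((-11)·(5−11) + 7·(11−18) + 11·(18−5)) = ½·(66 − 49 + 143) = 80.
[WYZ] = ½·((5/3)·(5−11) + 7·(11−(31/3)) + 11·(31/3−5)) = ½·(-10 + 14/3 + 176/3) = 80/3, so the X-coordinate is (80/3)/80 = 1/3.
[XWZ] = ½·((-11)·(31/3−11) + (5/3)·(11−18) + 11·(18−(31/3))) = ½·(22/3 − 35/3 + 253/3) = 40, so the Y-coordinate is 1/2.
[XYW] = ½·((-11)·(5−(31/3)) + 7·(31/3−18) + (5/3)·(18−5)) = ½·(176/3 − 161/3 + 65/3) = 40/3, so the Z-coordinate is 1/6.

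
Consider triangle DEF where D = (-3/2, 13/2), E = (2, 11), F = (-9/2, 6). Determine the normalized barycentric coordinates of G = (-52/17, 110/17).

(6/17, 1/17, 10/17)

Signed area of the reference triangle: [DEF] = ½·((-3/2)·(11−6) + 2·(6−(13/2)) + (-9/2)·(13/2−11)) = ½·(-15/2 − 1 + 81/4) = 47/8.
[GEF] = ½·((-52/17)·(11−6) + 2·(6−(110/17)) + (-9/2)·(110/17−11)) = ½·(-260/17 − 16/17 + 693/34) = 141/68, so the D-coordinate is (141/68)/(47/8) = 6/17.
[DGF] = ½·((-3/2)·(110/17−6) + (-52/17)·(6−(13/2)) + (-9/2)·(13/2−(110/17))) = ½·(-12/17 + 26/17 − 9/68) = 47/136, so the E-coordinate is 1/17.
[DEG] = ½·((-3/2)·(11−(110/17)) + 2·(110/17−(13/2)) + (-52/17)·(13/2−11)) = ½·(-231/34 − 1/17 + 234/17) = 235/68, so the F-coordinate is 10/17.
Check: 6/17 + 1/17 + 10/17 = 1.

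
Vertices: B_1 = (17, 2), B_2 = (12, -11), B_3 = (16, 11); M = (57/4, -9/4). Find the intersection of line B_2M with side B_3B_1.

Barycentric coordinates of M with respect to B_1B_2B_3: (1/4, 1/2, 1/4).
On side B_3B_1 the B_2-coordinate is zero; dropping M's B_2-weight 1/2 and renormalizing the remaining 1/4 : 1/4 gives weights 1/2, 1/2 on B_3, B_1.
N = (1/2)·(16, 11) + (1/2)·(17, 2) = (33/2, 13/2).

(33/2, 13/2)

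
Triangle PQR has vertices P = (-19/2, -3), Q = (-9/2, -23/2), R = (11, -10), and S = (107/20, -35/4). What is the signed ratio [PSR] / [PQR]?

[PQR] = ½·((-19/2)·(-23/2−(-10)) + (-9/2)·(-10−(-3)) + 11·(-3−(-23/2))) = ½·(57/4 + 63/2 + 187/2) = 557/8.
[PSR] = ½·((-19/2)·(-35/4−(-10)) + (107/20)·(-10−(-3)) + 11·(-3−(-35/4))) = ½·(-95/8 − 749/20 + 253/4) = 557/80, so the ratio is (557/80)/(557/8) = 1/10.

1/10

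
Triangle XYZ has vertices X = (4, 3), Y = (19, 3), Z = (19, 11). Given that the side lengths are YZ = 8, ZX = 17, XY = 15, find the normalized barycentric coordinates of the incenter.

The incenter has barycentric coordinates proportional to the opposite side lengths: (8 : 17 : 15).
Normalizing by 8+17+15 = 40 gives (1/5, 17/40, 3/8).

(1/5, 17/40, 3/8)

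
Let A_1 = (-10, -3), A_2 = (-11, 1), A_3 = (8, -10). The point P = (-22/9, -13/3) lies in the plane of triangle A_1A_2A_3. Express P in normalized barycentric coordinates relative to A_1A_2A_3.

Signed area of the reference triangle: [A_1A_2A_3] = ½·((-10)·(1−(-10)) + (-11)·(-10−(-3)) + 8·(-3−1)) = ½·(-110 + 77 − 32) = -65/2.
[PA_2A_3] = ½·((-22/9)·(1−(-10)) + (-11)·(-10−(-13/3)) + 8·(-13/3−1)) = ½·(-242/9 + 187/3 − 128/3) = -65/18, so the A_1-coordinate is (-65/18)/(-65/2) = 1/9.
[A_1PA_3] = ½·((-10)·(-13/3−(-10)) + (-22/9)·(-10−(-3)) + 8·(-3−(-13/3))) = ½·(-170/3 + 154/9 + 32/3) = -130/9, so the A_2-coordinate is 4/9.
[A_1A_2P] = ½·((-10)·(1−(-13/3)) + (-11)·(-13/3−(-3)) + (-22/9)·(-3−1)) = ½·(-160/3 + 44/3 + 88/9) = -130/9, so the A_3-coordinate is 4/9.
Check: 1/9 + 4/9 + 4/9 = 1.

(1/9, 4/9, 4/9)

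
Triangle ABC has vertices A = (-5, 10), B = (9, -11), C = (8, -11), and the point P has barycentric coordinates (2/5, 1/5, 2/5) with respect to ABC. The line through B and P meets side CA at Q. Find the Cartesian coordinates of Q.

Line BP meets CA where the B-coordinate vanishes; zeroing P's B-weight and renormalizing leaves C, A-weights 2/5 : 2/5 → (1/2, 1/2).
So Q = (1/2)·C + (1/2)·A = (3/2, -1/2).

(3/2, -1/2)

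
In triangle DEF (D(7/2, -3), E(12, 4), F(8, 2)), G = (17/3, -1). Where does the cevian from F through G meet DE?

Barycentric coordinates of G with respect to DEF: (2/3, 1/6, 1/6).
On side DE the F-coordinate is zero; dropping G's F-weight 1/6 and renormalizing the remaining 2/3 : 1/6 gives weights 4/5, 1/5 on D, E.
H = (4/5)·(7/2, -3) + (1/5)·(12, 4) = (26/5, -8/5).

(26/5, -8/5)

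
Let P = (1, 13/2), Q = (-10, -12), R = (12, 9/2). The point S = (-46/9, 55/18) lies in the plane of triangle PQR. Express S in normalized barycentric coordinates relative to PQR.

(10/9, 2/9, -1/3)

Signed area of the reference triangle: [PQR] = ½·(1·(-12−(9/2)) + (-10)·(9/2−(13/2)) + 12·(13/2−(-12))) = ½·(-33/2 + 20 + 222) = 451/4.
[SQR] = ½·((-46/9)·(-12−(9/2)) + (-10)·(9/2−(55/18)) + 12·(55/18−(-12))) = ½·(253/3 − 130/9 + 542/3) = 2255/18, so the P-coordinate is (2255/18)/(451/4) = 10/9.
[PSR] = ½·(1·(55/18−(9/2)) + (-46/9)·(9/2−(13/2)) + 12·(13/2−(55/18))) = ½·(-13/9 + 92/9 + 124/3) = 451/18, so the Q-coordinate is 2/9.
[PQS] = ½·(1·(-12−(55/18)) + (-10)·(55/18−(13/2)) + (-46/9)·(13/2−(-12))) = ½·(-271/18 + 310/9 − 851/9) = -451/12, so the R-coordinate is -1/3.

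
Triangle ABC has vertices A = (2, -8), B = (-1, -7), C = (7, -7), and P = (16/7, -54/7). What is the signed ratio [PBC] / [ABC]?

5/7

[ABC] = ½·(2·(-7−(-7)) + (-1)·(-7−(-8)) + 7·(-8−(-7))) = ½·(0 − 1 − 7) = -4.
[PBC] = ½·((16/7)·(-7−(-7)) + (-1)·(-7−(-54/7)) + 7·(-54/7−(-7))) = ½·(0 − 5/7 − 5) = -20/7, so the ratio is (-20/7)/(-4) = 5/7.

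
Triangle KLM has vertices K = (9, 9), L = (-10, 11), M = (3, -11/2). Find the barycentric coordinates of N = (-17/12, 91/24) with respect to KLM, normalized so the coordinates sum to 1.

Signed area of the reference triangle: [KLM] = ½·(9·(11−(-11/2)) + (-10)·(-11/2−9) + 3·(9−11)) = ½·(297/2 + 145 − 6) = 575/4.
[NLM] = ½·((-17/12)·(11−(-11/2)) + (-10)·(-11/2−(91/24)) + 3·(91/24−11)) = ½·(-187/8 + 1115/12 − 173/8) = 575/24, so the K-coordinate is (575/24)/(575/4) = 1/6.
[KNM] = ½·(9·(91/24−(-11/2)) + (-17/12)·(-11/2−9) + 3·(9−(91/24))) = ½·(669/8 + 493/24 + 125/8) = 2875/48, so the L-coordinate is 5/12.
[KLN] = ½·(9·(11−(91/24)) + (-10)·(91/24−9) + (-17/12)·(9−11)) = ½·(519/8 + 625/12 + 17/6) = 2875/48, so the M-coordinate is 5/12.
Check: 1/6 + 5/12 + 5/12 = 1.

(1/6, 5/12, 5/12)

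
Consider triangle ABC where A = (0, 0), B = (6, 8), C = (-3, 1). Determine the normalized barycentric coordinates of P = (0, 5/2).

(1/4, 1/4, 1/2)

Signed area of the reference triangle: [ABC] = ½·(0·(8−1) + 6·(1−0) + (-3)·(0−8)) = ½·(0 + 6 + 24) = 15.
[PBC] = ½·(0·(8−1) + 6·(1−(5/2)) + (-3)·(5/2−8)) = ½·(0 − 9 + 33/2) = 15/4, so the A-coordinate is (15/4)/15 = 1/4.
[APC] = ½·(0·(5/2−1) + 0·(1−0) + (-3)·(0−(5/2))) = ½·(0 + 0 + 15/2) = 15/4, so the B-coordinate is 1/4.
[ABP] = ½·(0·(8−(5/2)) + 6·(5/2−0) + 0·(0−8)) = ½·(0 + 15 + 0) = 15/2, so the C-coordinate is 1/2.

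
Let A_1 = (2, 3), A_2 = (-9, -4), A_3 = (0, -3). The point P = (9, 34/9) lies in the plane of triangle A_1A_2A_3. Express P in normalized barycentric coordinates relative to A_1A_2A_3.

(1, -7/9, 7/9)

Signed area of the reference triangle: [A_1A_2A_3] = ½·(2·(-4−(-3)) + (-9)·(-3−3) + 0·(3−(-4))) = ½·(-2 + 54 + 0) = 26.
[PA_2A_3] = ½·(9·(-4−(-3)) + (-9)·(-3−(34/9)) + 0·(34/9−(-4))) = ½·(-9 + 61 + 0) = 26, so the A_1-coordinate is 26/26 = 1.
[A_1PA_3] = ½·(2·(34/9−(-3)) + 9·(-3−3) + 0·(3−(34/9))) = ½·(122/9 − 54 + 0) = -182/9, so the A_2-coordinate is -7/9.
[A_1A_2P] = ½·(2·(-4−(34/9)) + (-9)·(34/9−3) + 9·(3−(-4))) = ½·(-140/9 − 7 + 63) = 182/9, so the A_3-coordinate is 7/9.
Check: 1 − 7/9 + 7/9 = 1.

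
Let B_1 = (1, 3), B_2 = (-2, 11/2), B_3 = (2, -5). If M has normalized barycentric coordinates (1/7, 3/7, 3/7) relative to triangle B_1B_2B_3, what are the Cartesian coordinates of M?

(1/7, 9/14)

M = (1/7)·B_1 + (3/7)·B_2 + (3/7)·B_3.
x-coordinate: (1/7)·1 + (3/7)·(-2) + (3/7)·2 = 1/7.
y-coordinate: (1/7)·3 + (3/7)·(11/2) + (3/7)·(-5) = 9/14.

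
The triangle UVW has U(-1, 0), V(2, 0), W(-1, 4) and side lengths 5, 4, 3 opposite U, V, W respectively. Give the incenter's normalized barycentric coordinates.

The incenter has barycentric coordinates proportional to the opposite side lengths: (5 : 4 : 3).
Normalizing by 5+4+3 = 12 gives (5/12, 1/3, 1/4).

(5/12, 1/3, 1/4)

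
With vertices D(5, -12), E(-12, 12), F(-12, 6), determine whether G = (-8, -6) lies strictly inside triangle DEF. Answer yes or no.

Barycentric coordinates of G: (4/17, -22/17, 35/17).
The three coordinates are positive, negative, positive; a point is interior exactly when all three are positive.

no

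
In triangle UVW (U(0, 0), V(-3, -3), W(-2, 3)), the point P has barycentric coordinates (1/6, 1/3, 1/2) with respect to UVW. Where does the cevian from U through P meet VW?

Line UP meets VW where the U-coordinate vanishes; zeroing P's U-weight and renormalizing leaves V, W-weights 1/3 : 1/2 → (2/5, 3/5).
So Q = (2/5)·V + (3/5)·W = (-12/5, 3/5).

(-12/5, 3/5)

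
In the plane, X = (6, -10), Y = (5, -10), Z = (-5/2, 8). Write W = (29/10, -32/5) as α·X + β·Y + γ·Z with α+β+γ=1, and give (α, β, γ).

(-3/5, 7/5, 1/5)

Signed area of the reference triangle: [XYZ] = ½·(6·(-10−8) + 5·(8−(-10)) + (-5/2)·(-10−(-10))) = ½·(-108 + 90 + 0) = -9.
[WYZ] = ½·((29/10)·(-10−8) + 5·(8−(-32/5)) + (-5/2)·(-32/5−(-10))) = ½·(-261/5 + 72 − 9) = 27/5, so the X-coordinate is (27/5)/(-9) = -3/5.
[XWZ] = ½·(6·(-32/5−8) + (29/10)·(8−(-10)) + (-5/2)·(-10−(-32/5))) = ½·(-432/5 + 261/5 + 9) = -63/5, so the Y-coordinate is 7/5.
[XYW] = ½·(6·(-10−(-32/5)) + 5·(-32/5−(-10)) + (29/10)·(-10−(-10))) = ½·(-108/5 + 18 + 0) = -9/5, so the Z-coordinate is 1/5.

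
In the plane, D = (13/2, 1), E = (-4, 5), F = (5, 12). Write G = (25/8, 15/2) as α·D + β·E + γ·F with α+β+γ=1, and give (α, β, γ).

Signed area of the reference triangle: [DEF] = ½·((13/2)·(5−12) + (-4)·(12−1) + 5·(1−5)) = ½·(-91/2 − 44 − 20) = -219/4.
[GEF] = ½·((25/8)·(5−12) + (-4)·(12−(15/2)) + 5·(15/2−5)) = ½·(-175/8 − 18 + 25/2) = -219/16, so the D-coordinate is (-219/16)/(-219/4) = 1/4.
[DGF] = ½·((13/2)·(15/2−12) + (25/8)·(12−1) + 5·(1−(15/2))) = ½·(-117/4 + 275/8 − 65/2) = -219/16, so the E-coordinate is 1/4.
[DEG] = ½·((13/2)·(5−(15/2)) + (-4)·(15/2−1) + (25/8)·(1−5)) = ½·(-65/4 − 26 − 25/2) = -219/8, so the F-coordinate is 1/2.

(1/4, 1/4, 1/2)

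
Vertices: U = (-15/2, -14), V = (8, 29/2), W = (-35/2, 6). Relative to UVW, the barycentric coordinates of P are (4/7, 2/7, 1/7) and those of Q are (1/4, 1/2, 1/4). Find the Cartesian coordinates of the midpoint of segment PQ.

Barycentric coordinates of the midpoint are the average: (23/56, 11/28, 11/56).
Converting: (23/56)·U + (11/28)·V + (11/56)·W = (-27/8, 9/8).

(-27/8, 9/8)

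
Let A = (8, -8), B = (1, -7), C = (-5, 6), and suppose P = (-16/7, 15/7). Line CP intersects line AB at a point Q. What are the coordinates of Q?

(9/2, -15/2)

Barycentric coordinates of P with respect to ABC: (1/7, 1/7, 5/7).
On side AB the C-coordinate is zero; dropping P's C-weight 5/7 and renormalizing the remaining 1/7 : 1/7 gives weights 1/2, 1/2 on A, B.
Q = (1/2)·(8, -8) + (1/2)·(1, -7) = (9/2, -15/2).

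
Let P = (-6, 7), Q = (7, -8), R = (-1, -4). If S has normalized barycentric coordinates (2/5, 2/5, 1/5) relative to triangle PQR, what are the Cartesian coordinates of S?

(1/5, -6/5)

S = (2/5)·P + (2/5)·Q + (1/5)·R.
x-coordinate: (2/5)·(-6) + (2/5)·7 + (1/5)·(-1) = 1/5.
y-coordinate: (2/5)·7 + (2/5)·(-8) + (1/5)·(-4) = -6/5.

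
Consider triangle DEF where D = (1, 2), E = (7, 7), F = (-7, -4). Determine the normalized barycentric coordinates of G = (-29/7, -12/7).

Signed area of the reference triangle: [DEF] = ½·(1·(7−(-4)) + 7·(-4−2) + (-7)·(2−7)) = ½·(11 − 42 + 35) = 2.
[GEF] = ½·((-29/7)·(7−(-4)) + 7·(-4−(-12/7)) + (-7)·(-12/7−7)) = ½·(-319/7 − 16 + 61) = -2/7, so the D-coordinate is (-2/7)/2 = -1/7.
[DGF] = ½·(1·(-12/7−(-4)) + (-29/7)·(-4−2) + (-7)·(2−(-12/7))) = ½·(16/7 + 174/7 − 26) = 4/7, so the E-coordinate is 2/7.
[DEG] = ½·(1·(7−(-12/7)) + 7·(-12/7−2) + (-29/7)·(2−7)) = ½·(61/7 − 26 + 145/7) = 12/7, so the F-coordinate is 6/7.
Check: -1/7 + 2/7 + 6/7 = 1.

(-1/7, 2/7, 6/7)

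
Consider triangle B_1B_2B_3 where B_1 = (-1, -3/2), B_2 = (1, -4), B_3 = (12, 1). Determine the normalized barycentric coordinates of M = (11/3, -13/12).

(1/2, 1/6, 1/3)

Signed area of the reference triangle: [B_1B_2B_3] = ½·((-1)·(-4−1) + 1·(1−(-3/2)) + 12·(-3/2−(-4))) = ½·(5 + 5/2 + 30) = 75/4.
[MB_2B_3] = ½·((11/3)·(-4−1) + 1·(1−(-13/12)) + 12·(-13/12−(-4))) = ½·(-55/3 + 25/12 + 35) = 75/8, so the B_1-coordinate is (75/8)/(75/4) = 1/2.
[B_1MB_3] = ½·((-1)·(-13/12−1) + (11/3)·(1−(-3/2)) + 12·(-3/2−(-13/12))) = ½·(25/12 + 55/6 − 5) = 25/8, so the B_2-coordinate is 1/6.
[B_1B_2M] = ½·((-1)·(-4−(-13/12)) + 1·(-13/12−(-3/2)) + (11/3)·(-3/2−(-4))) = ½·(35/12 + 5/12 + 55/6) = 25/4, so the B_3-coordinate is 1/3.
Check: 1/2 + 1/6 + 1/3 = 1.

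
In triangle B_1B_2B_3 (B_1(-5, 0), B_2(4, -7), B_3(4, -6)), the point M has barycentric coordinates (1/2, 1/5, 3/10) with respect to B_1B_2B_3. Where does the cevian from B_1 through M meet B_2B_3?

(4, -32/5)

Line B_1M meets B_2B_3 where the B_1-coordinate vanishes; zeroing M's B_1-weight and renormalizing leaves B_2, B_3-weights 1/5 : 3/10 → (2/5, 3/5).
So N = (2/5)·B_2 + (3/5)·B_3 = (4, -32/5).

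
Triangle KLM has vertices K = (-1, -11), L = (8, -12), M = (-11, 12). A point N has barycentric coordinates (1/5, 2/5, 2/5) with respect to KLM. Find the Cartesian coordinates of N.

(-7/5, -11/5)

N = (1/5)·K + (2/5)·L + (2/5)·M.
x-coordinate: (1/5)·(-1) + (2/5)·8 + (2/5)·(-11) = -7/5.
y-coordinate: (1/5)·(-11) + (2/5)·(-12) + (2/5)·12 = -11/5.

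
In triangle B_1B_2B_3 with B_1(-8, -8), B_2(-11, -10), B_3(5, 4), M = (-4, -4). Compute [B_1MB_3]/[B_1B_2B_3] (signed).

2/5

[B_1B_2B_3] = ½·((-8)·(-10−4) + (-11)·(4−(-8)) + 5·(-8−(-10))) = ½·(112 − 132 + 10) = -5.
[B_1MB_3] = ½·((-8)·(-4−4) + (-4)·(4−(-8)) + 5·(-8−(-4))) = ½·(64 − 48 − 20) = -2, so the ratio is (-2)/(-5) = 2/5.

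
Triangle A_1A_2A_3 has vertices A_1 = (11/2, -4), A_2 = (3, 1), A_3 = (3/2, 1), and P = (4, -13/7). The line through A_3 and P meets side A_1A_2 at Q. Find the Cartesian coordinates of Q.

(5, -3)

Barycentric coordinates of P with respect to A_1A_2A_3: (4/7, 1/7, 2/7).
On side A_1A_2 the A_3-coordinate is zero; dropping P's A_3-weight 2/7 and renormalizing the remaining 4/7 : 1/7 gives weights 4/5, 1/5 on A_1, A_2.
Q = (4/5)·(11/2, -4) + (1/5)·(3, 1) = (5, -3).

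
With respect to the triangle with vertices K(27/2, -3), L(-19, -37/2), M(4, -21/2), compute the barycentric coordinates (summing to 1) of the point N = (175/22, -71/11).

Signed area of the reference triangle: [KLM] = ½·((27/2)·(-37/2−(-21/2)) + (-19)·(-21/2−(-3)) + 4·(-3−(-37/2))) = ½·(-108 + 285/2 + 62) = 193/4.
[NLM] = ½·((175/22)·(-37/2−(-21/2)) + (-19)·(-21/2−(-71/11)) + 4·(-71/11−(-37/2))) = ½·(-700/11 + 1691/22 + 530/11) = 1351/44, so the K-coordinate is (1351/44)/(193/4) = 7/11.
[KNM] = ½·((27/2)·(-71/11−(-21/2)) + (175/22)·(-21/2−(-3)) + 4·(-3−(-71/11))) = ½·(2403/44 − 2625/44 + 152/11) = 193/44, so the L-coordinate is 1/11.
[KLN] = ½·((27/2)·(-37/2−(-71/11)) + (-19)·(-71/11−(-3)) + (175/22)·(-3−(-37/2))) = ½·(-7155/44 + 722/11 + 5425/44) = 579/44, so the M-coordinate is 3/11.
Check: 7/11 + 1/11 + 3/11 = 1.

(7/11, 1/11, 3/11)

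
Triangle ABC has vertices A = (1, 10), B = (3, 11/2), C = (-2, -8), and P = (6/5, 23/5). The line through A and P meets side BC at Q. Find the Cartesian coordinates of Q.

Barycentric coordinates of P with respect to ABC: (2/5, 2/5, 1/5).
On side BC the A-coordinate is zero; dropping P's A-weight 2/5 and renormalizing the remaining 2/5 : 1/5 gives weights 2/3, 1/3 on B, C.
Q = (2/3)·(3, 11/2) + (1/3)·(-2, -8) = (4/3, 1).

(4/3, 1)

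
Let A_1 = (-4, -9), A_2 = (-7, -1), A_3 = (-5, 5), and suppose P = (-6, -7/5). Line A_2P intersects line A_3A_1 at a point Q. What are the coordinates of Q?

Barycentric coordinates of P with respect to A_1A_2A_3: (1/5, 3/5, 1/5).
On side A_3A_1 the A_2-coordinate is zero; dropping P's A_2-weight 3/5 and renormalizing the remaining 1/5 : 1/5 gives weights 1/2, 1/2 on A_3, A_1.
Q = (1/2)·(-5, 5) + (1/2)·(-4, -9) = (-9/2, -2).

(-9/2, -2)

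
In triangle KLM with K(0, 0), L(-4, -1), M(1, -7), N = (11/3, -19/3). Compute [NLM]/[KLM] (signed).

[KLM] = ½·(0·(-1−(-7)) + (-4)·(-7−0) + 1·(0−(-1))) = ½·(0 + 28 + 1) = 29/2.
[NLM] = ½·((11/3)·(-1−(-7)) + (-4)·(-7−(-19/3)) + 1·(-19/3−(-1))) = ½·(22 + 8/3 − 16/3) = 29/3, so the ratio is (29/3)/(29/2) = 2/3.

2/3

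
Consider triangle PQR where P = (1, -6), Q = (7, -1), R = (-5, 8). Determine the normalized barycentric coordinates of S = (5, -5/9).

Signed area of the reference triangle: [PQR] = ½·(1·(-1−8) + 7·(8−(-6)) + (-5)·(-6−(-1))) = ½·(-9 + 98 + 25) = 57.
[SQR] = ½·(5·(-1−8) + 7·(8−(-5/9)) + (-5)·(-5/9−(-1))) = ½·(-45 + 539/9 − 20/9) = 19/3, so the P-coordinate is (19/3)/57 = 1/9.
[PSR] = ½·(1·(-5/9−8) + 5·(8−(-6)) + (-5)·(-6−(-5/9))) = ½·(-77/9 + 70 + 245/9) = 133/3, so the Q-coordinate is 7/9.
[PQS] = ½·(1·(-1−(-5/9)) + 7·(-5/9−(-6)) + 5·(-6−(-1))) = ½·(-4/9 + 343/9 − 25) = 19/3, so the R-coordinate is 1/9.
Check: 1/9 + 7/9 + 1/9 = 1.

(1/9, 7/9, 1/9)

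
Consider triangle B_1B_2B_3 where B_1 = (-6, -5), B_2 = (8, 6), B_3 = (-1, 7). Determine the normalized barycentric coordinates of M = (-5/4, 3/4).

Signed area of the reference triangle: [B_1B_2B_3] = ½·((-6)·(6−7) + 8·(7−(-5)) + (-1)·(-5−6)) = ½·(6 + 96 + 11) = 113/2.
[MB_2B_3] = ½·((-5/4)·(6−7) + 8·(7−(3/4)) + (-1)·(3/4−6)) = ½·(5/4 + 50 + 21/4) = 113/4, so the B_1-coordinate is (113/4)/(113/2) = 1/2.
[B_1MB_3] = ½·((-6)·(3/4−7) + (-5/4)·(7−(-5)) + (-1)·(-5−(3/4))) = ½·(75/2 − 15 + 23/4) = 113/8, so the B_2-coordinate is 1/4.
[B_1B_2M] = ½·((-6)·(6−(3/4)) + 8·(3/4−(-5)) + (-5/4)·(-5−6)) = ½·(-63/2 + 46 + 55/4) = 113/8, so the B_3-coordinate is 1/4.
Check: 1/2 + 1/4 + 1/4 = 1.

(1/2, 1/4, 1/4)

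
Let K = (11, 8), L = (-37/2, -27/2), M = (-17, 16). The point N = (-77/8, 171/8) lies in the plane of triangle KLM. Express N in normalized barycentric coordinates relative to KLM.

Signed area of the reference triangle: [KLM] = ½·(11·(-27/2−16) + (-37/2)·(16−8) + (-17)·(8−(-27/2))) = ½·(-649/2 − 148 − 731/2) = -419.
[NLM] = ½·((-77/8)·(-27/2−16) + (-37/2)·(16−(171/8)) + (-17)·(171/8−(-27/2))) = ½·(4543/16 + 1591/16 − 4743/8) = -419/4, so the K-coordinate is (-419/4)/(-419) = 1/4.
[KNM] = ½·(11·(171/8−16) + (-77/8)·(16−8) + (-17)·(8−(171/8))) = ½·(473/8 − 77 + 1819/8) = 419/4, so the L-coordinate is -1/4.
[KLN] = ½·(11·(-27/2−(171/8)) + (-37/2)·(171/8−8) + (-77/8)·(8−(-27/2))) = ½·(-3069/8 − 3959/16 − 3311/16) = -419, so the M-coordinate is 1.

(1/4, -1/4, 1)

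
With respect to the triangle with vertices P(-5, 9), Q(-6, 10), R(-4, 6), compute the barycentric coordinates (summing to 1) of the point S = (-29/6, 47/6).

(1/6, 1/3, 1/2)

Signed area of the reference triangle: [PQR] = ½·((-5)·(10−6) + (-6)·(6−9) + (-4)·(9−10)) = ½·(-20 + 18 + 4) = 1.
[SQR] = ½·((-29/6)·(10−6) + (-6)·(6−(47/6)) + (-4)·(47/6−10)) = ½·(-58/3 + 11 + 26/3) = 1/6, so the P-coordinate is (1/6)/1 = 1/6.
[PSR] = ½·((-5)·(47/6−6) + (-29/6)·(6−9) + (-4)·(9−(47/6))) = ½·(-55/6 + 29/2 − 14/3) = 1/3, so the Q-coordinate is 1/3.
[PQS] = ½·((-5)·(10−(47/6)) + (-6)·(47/6−9) + (-29/6)·(9−10)) = ½·(-65/6 + 7 + 29/6) = 1/2, so the R-coordinate is 1/2.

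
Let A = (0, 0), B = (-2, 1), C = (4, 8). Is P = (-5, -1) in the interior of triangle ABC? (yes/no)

Barycentric coordinates of P: (-9/20, 9/5, -7/20).
The three coordinates are negative, positive, negative; a point is interior exactly when all three are positive.

no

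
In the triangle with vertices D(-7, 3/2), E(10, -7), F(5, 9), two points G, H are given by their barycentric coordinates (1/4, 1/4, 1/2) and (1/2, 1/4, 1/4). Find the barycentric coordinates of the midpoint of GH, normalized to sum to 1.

Since both coordinate triples sum to 1, the midpoint's barycentrics are the componentwise average.
(1/4+1/2)/2 = 3/8; similarly 1/4 and 3/8.

(3/8, 1/4, 3/8)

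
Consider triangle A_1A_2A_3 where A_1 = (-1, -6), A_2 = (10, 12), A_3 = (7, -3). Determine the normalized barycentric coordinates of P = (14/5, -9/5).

Signed area of the reference triangle: [A_1A_2A_3] = ½·((-1)·(12−(-3)) + 10·(-3−(-6)) + 7·(-6−12)) = ½·(-15 + 30 − 126) = -111/2.
[PA_2A_3] = ½·((14/5)·(12−(-3)) + 10·(-3−(-9/5)) + 7·(-9/5−12)) = ½·(42 − 12 − 483/5) = -333/10, so the A_1-coordinate is (-333/10)/(-111/2) = 3/5.
[A_1PA_3] = ½·((-1)·(-9/5−(-3)) + (14/5)·(-3−(-6)) + 7·(-6−(-9/5))) = ½·(-6/5 + 42/5 − 147/5) = -111/10, so the A_2-coordinate is 1/5.
[A_1A_2P] = ½·((-1)·(12−(-9/5)) + 10·(-9/5−(-6)) + (14/5)·(-6−12)) = ½·(-69/5 + 42 − 252/5) = -111/10, so the A_3-coordinate is 1/5.
Check: 3/5 + 1/5 + 1/5 = 1.

(3/5, 1/5, 1/5)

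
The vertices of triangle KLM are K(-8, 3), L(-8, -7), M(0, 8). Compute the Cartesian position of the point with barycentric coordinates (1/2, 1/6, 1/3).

(-16/3, 3)

N = (1/2)·K + (1/6)·L + (1/3)·M.
x-coordinate: (1/2)·(-8) + (1/6)·(-8) + (1/3)·0 = -16/3.
y-coordinate: (1/2)·3 + (1/6)·(-7) + (1/3)·8 = 3.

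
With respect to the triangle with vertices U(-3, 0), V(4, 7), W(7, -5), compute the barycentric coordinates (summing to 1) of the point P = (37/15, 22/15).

Signed area of the reference triangle: [UVW] = ½·((-3)·(7−(-5)) + 4·(-5−0) + 7·(0−7)) = ½·(-36 − 20 − 49) = -105/2.
[PVW] = ½·((37/15)·(7−(-5)) + 4·(-5−(22/15)) + 7·(22/15−7)) = ½·(148/5 − 388/15 − 581/15) = -35/2, so the U-coordinate is (-35/2)/(-105/2) = 1/3.
[UPW] = ½·((-3)·(22/15−(-5)) + (37/15)·(-5−0) + 7·(0−(22/15))) = ½·(-97/5 − 37/3 − 154/15) = -21, so the V-coordinate is 2/5.
[UVP] = ½·((-3)·(7−(22/15)) + 4·(22/15−0) + (37/15)·(0−7)) = ½·(-83/5 + 88/15 − 259/15) = -14, so the W-coordinate is 4/15.

(1/3, 2/5, 4/15)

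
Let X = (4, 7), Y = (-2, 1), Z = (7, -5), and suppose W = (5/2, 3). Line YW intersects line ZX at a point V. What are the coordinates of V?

Barycentric coordinates of W with respect to XYZ: (1/2, 1/3, 1/6).
On side ZX the Y-coordinate is zero; dropping W's Y-weight 1/3 and renormalizing the remaining 1/6 : 1/2 gives weights 1/4, 3/4 on Z, X.
V = (1/4)·(7, -5) + (3/4)·(4, 7) = (19/4, 4).

(19/4, 4)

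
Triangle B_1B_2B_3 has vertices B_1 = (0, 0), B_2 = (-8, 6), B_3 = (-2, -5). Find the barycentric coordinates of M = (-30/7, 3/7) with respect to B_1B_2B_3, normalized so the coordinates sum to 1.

(1/7, 3/7, 3/7)

Signed area of the reference triangle: [B_1B_2B_3] = ½·(0·(6−(-5)) + (-8)·(-5−0) + (-2)·(0−6)) = ½·(0 + 40 + 12) = 26.
[MB_2B_3] = ½·((-30/7)·(6−(-5)) + (-8)·(-5−(3/7)) + (-2)·(3/7−6)) = ½·(-330/7 + 304/7 + 78/7) = 26/7, so the B_1-coordinate is (26/7)/26 = 1/7.
[B_1MB_3] = ½·(0·(3/7−(-5)) + (-30/7)·(-5−0) + (-2)·(0−(3/7))) = ½·(0 + 150/7 + 6/7) = 78/7, so the B_2-coordinate is 3/7.
[B_1B_2M] = ½·(0·(6−(3/7)) + (-8)·(3/7−0) + (-30/7)·(0−6)) = ½·(0 − 24/7 + 180/7) = 78/7, so the B_3-coordinate is 3/7.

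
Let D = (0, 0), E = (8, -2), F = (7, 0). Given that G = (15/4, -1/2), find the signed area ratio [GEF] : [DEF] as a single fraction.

[DEF] = ½·(0·(-2−0) + 8·(0−0) + 7·(0−(-2))) = ½·(0 + 0 + 14) = 7.
[GEF] = ½·((15/4)·(-2−0) + 8·(0−(-1/2)) + 7·(-1/2−(-2))) = ½·(-15/2 + 4 + 21/2) = 7/2, so the ratio is (7/2)/7 = 1/2.

1/2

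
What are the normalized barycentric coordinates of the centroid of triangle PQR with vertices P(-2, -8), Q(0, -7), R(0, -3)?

(1/3, 1/3, 1/3)

The centroid is the average of the vertices, so each weight is 1/3.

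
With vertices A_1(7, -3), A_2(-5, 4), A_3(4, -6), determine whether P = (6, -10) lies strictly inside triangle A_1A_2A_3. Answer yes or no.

no

Barycentric coordinates of P: (-16/57, -6/19, 91/57).
The three coordinates are negative, negative, positive; a point is interior exactly when all three are positive.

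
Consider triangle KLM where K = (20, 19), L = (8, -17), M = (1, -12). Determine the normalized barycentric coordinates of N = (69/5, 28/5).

(3/5, 1/5, 1/5)

Signed area of the reference triangle: [KLM] = ½·(20·(-17−(-12)) + 8·(-12−19) + 1·(19−(-17))) = ½·(-100 − 248 + 36) = -156.
[NLM] = ½·((69/5)·(-17−(-12)) + 8·(-12−(28/5)) + 1·(28/5−(-17))) = ½·(-69 − 704/5 + 113/5) = -468/5, so the K-coordinate is (-468/5)/(-156) = 3/5.
[KNM] = ½·(20·(28/5−(-12)) + (69/5)·(-12−19) + 1·(19−(28/5))) = ½·(352 − 2139/5 + 67/5) = -156/5, so the L-coordinate is 1/5.
[KLN] = ½·(20·(-17−(28/5)) + 8·(28/5−19) + (69/5)·(19−(-17))) = ½·(-452 − 536/5 + 2484/5) = -156/5, so the M-coordinate is 1/5.
Check: 3/5 + 1/5 + 1/5 = 1.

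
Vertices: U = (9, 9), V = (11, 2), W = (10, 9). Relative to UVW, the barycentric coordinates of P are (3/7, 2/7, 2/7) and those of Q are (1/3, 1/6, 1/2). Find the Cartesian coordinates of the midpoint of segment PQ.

(827/84, 89/12)

Barycentric coordinates of the midpoint are the average: (8/21, 19/84, 11/28).
Converting: (8/21)·U + (19/84)·V + (11/28)·W = (827/84, 89/12).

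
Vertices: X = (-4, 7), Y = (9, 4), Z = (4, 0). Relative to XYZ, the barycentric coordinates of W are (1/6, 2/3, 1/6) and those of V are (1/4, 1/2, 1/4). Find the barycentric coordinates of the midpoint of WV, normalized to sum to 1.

Since both coordinate triples sum to 1, the midpoint's barycentrics are the componentwise average.
(1/6+1/4)/2 = 5/24; similarly 7/12 and 5/24.

(5/24, 7/12, 5/24)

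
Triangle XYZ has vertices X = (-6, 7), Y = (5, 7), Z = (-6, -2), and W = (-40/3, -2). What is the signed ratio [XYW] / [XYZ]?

1

[XYZ] = ½·((-6)·(7−(-2)) + 5·(-2−7) + (-6)·(7−7)) = ½·(-54 − 45 + 0) = -99/2.
[XYW] = ½·((-6)·(7−(-2)) + 5·(-2−7) + (-40/3)·(7−7)) = ½·(-54 − 45 + 0) = -99/2, so the ratio is (-99/2)/(-99/2) = 1.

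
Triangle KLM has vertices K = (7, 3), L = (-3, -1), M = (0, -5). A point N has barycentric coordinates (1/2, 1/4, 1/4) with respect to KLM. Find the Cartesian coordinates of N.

N = (1/2)·K + (1/4)·L + (1/4)·M.
x-coordinate: (1/2)·7 + (1/4)·(-3) + (1/4)·0 = 11/4.
y-coordinate: (1/2)·3 + (1/4)·(-1) + (1/4)·(-5) = 0.

(11/4, 0)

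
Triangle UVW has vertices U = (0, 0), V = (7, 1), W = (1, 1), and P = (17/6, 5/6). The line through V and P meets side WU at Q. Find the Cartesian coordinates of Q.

Barycentric coordinates of P with respect to UVW: (1/6, 1/3, 1/2).
On side WU the V-coordinate is zero; dropping P's V-weight 1/3 and renormalizing the remaining 1/2 : 1/6 gives weights 3/4, 1/4 on W, U.
Q = (3/4)·(1, 1) + (1/4)·(0, 0) = (3/4, 3/4).

(3/4, 3/4)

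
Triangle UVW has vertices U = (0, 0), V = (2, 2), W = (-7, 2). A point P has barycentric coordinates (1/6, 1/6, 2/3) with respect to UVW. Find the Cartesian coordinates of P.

(-13/3, 5/3)

P = (1/6)·U + (1/6)·V + (2/3)·W.
x-coordinate: (1/6)·0 + (1/6)·2 + (2/3)·(-7) = -13/3.
y-coordinate: (1/6)·0 + (1/6)·2 + (2/3)·2 = 5/3.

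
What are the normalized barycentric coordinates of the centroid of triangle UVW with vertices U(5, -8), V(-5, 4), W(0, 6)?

(1/3, 1/3, 1/3)

The centroid is the average of the vertices, so each weight is 1/3.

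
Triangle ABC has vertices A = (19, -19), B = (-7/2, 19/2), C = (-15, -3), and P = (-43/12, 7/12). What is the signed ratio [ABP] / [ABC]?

[ABC] = ½·(19·(19/2−(-3)) + (-7/2)·(-3−(-19)) + (-15)·(-19−(19/2))) = ½·(475/2 − 56 + 855/2) = 609/2.
[ABP] = ½·(19·(19/2−(7/12)) + (-7/2)·(7/12−(-19)) + (-43/12)·(-19−(19/2))) = ½·(2033/12 − 1645/24 + 817/8) = 203/2, so the ratio is (203/2)/(609/2) = 1/3.

1/3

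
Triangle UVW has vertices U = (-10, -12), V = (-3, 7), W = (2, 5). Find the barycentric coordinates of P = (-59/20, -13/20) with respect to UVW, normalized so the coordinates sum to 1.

(7/20, 3/20, 1/2)

Signed area of the reference triangle: [UVW] = ½·((-10)·(7−5) + (-3)·(5−(-12)) + 2·(-12−7)) = ½·(-20 − 51 − 38) = -109/2.
[PVW] = ½·((-59/20)·(7−5) + (-3)·(5−(-13/20)) + 2·(-13/20−7)) = ½·(-59/10 − 339/20 − 153/10) = -763/40, so the U-coordinate is (-763/40)/(-109/2) = 7/20.
[UPW] = ½·((-10)·(-13/20−5) + (-59/20)·(5−(-12)) + 2·(-12−(-13/20))) = ½·(113/2 − 1003/20 − 227/10) = -327/40, so the V-coordinate is 3/20.
[UVP] = ½·((-10)·(7−(-13/20)) + (-3)·(-13/20−(-12)) + (-59/20)·(-12−7)) = ½·(-153/2 − 681/20 + 1121/20) = -109/4, so the W-coordinate is 1/2.
Check: 7/20 + 3/20 + 1/2 = 1.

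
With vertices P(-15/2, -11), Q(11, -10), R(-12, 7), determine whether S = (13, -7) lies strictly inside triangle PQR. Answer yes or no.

no

Barycentric coordinates of S: (-206/675, 86/75, 107/675).
The three coordinates are negative, positive, positive; a point is interior exactly when all three are positive.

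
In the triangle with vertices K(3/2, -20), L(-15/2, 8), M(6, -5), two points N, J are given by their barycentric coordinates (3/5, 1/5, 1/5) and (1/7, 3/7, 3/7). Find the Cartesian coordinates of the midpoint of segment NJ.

(3/35, -227/35)

Barycentric coordinates of the midpoint are the average: (13/35, 11/35, 11/35).
Converting: (13/35)·K + (11/35)·L + (11/35)·M = (3/35, -227/35).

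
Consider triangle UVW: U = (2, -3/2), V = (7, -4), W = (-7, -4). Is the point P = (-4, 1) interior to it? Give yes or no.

Barycentric coordinates of P: (2, -15/14, 1/14).
The three coordinates are positive, negative, positive; a point is interior exactly when all three are positive.

no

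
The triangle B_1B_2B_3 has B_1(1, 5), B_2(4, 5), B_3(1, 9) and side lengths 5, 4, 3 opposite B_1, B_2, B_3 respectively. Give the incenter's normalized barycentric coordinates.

The incenter has barycentric coordinates proportional to the opposite side lengths: (5 : 4 : 3).
Normalizing by 5+4+3 = 12 gives (5/12, 1/3, 1/4).

(5/12, 1/3, 1/4)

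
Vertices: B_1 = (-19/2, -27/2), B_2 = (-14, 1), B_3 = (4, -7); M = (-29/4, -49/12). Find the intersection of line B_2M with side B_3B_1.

(-1/2, -55/6)

Barycentric coordinates of M with respect to B_1B_2B_3: (1/6, 1/2, 1/3).
On side B_3B_1 the B_2-coordinate is zero; dropping M's B_2-weight 1/2 and renormalizing the remaining 1/3 : 1/6 gives weights 2/3, 1/3 on B_3, B_1.
N = (2/3)·(4, -7) + (1/3)·(-19/2, -27/2) = (-1/2, -55/6).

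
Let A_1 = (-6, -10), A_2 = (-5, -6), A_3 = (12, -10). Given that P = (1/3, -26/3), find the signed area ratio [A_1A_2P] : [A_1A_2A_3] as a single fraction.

1/3

[A_1A_2A_3] = ½·((-6)·(-6−(-10)) + (-5)·(-10−(-10)) + 12·(-10−(-6))) = ½·(-24 + 0 − 48) = -36.
[A_1A_2P] = ½·((-6)·(-6−(-26/3)) + (-5)·(-26/3−(-10)) + (1/3)·(-10−(-6))) = ½·(-16 − 20/3 − 4/3) = -12, so the ratio is (-12)/(-36) = 1/3.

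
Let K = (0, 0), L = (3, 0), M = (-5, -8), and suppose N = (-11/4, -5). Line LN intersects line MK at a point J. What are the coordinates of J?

(-25/7, -40/7)

Barycentric coordinates of N with respect to KLM: (1/4, 1/8, 5/8).
On side MK the L-coordinate is zero; dropping N's L-weight 1/8 and renormalizing the remaining 5/8 : 1/4 gives weights 5/7, 2/7 on M, K.
J = (5/7)·(-5, -8) + (2/7)·(0, 0) = (-25/7, -40/7).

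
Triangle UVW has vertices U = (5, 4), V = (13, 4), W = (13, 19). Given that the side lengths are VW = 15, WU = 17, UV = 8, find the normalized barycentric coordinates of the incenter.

The incenter has barycentric coordinates proportional to the opposite side lengths: (15 : 17 : 8).
Normalizing by 15+17+8 = 40 gives (3/8, 17/40, 1/5).

(3/8, 17/40, 1/5)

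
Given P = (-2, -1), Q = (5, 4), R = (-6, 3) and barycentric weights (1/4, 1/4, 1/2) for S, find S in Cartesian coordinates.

S = (1/4)·P + (1/4)·Q + (1/2)·R.
x-coordinate: (1/4)·(-2) + (1/4)·5 + (1/2)·(-6) = -9/4.
y-coordinate: (1/4)·(-1) + (1/4)·4 + (1/2)·3 = 9/4.

(-9/4, 9/4)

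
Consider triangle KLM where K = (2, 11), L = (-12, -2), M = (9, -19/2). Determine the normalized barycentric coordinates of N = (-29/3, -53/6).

(-1/3, 1, 1/3)

Signed area of the reference triangle: [KLM] = ½·(2·(-2−(-19/2)) + (-12)·(-19/2−11) + 9·(11−(-2))) = ½·(15 + 246 + 117) = 189.
[NLM] = ½·((-29/3)·(-2−(-19/2)) + (-12)·(-19/2−(-53/6)) + 9·(-53/6−(-2))) = ½·(-145/2 + 8 − 123/2) = -63, so the K-coordinate is (-63)/189 = -1/3.
[KNM] = ½·(2·(-53/6−(-19/2)) + (-29/3)·(-19/2−11) + 9·(11−(-53/6))) = ½·(4/3 + 1189/6 + 357/2) = 189, so the L-coordinate is 1.
[KLN] = ½·(2·(-2−(-53/6)) + (-12)·(-53/6−11) + (-29/3)·(11−(-2))) = ½·(41/3 + 238 − 377/3) = 63, so the M-coordinate is 1/3.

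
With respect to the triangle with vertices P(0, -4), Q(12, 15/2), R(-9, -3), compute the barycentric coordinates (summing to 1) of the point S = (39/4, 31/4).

(-1/4, 1, 1/4)

Signed area of the reference triangle: [PQR] = ½·(0·(15/2−(-3)) + 12·(-3−(-4)) + (-9)·(-4−(15/2))) = ½·(0 + 12 + 207/2) = 231/4.
[SQR] = ½·((39/4)·(15/2−(-3)) + 12·(-3−(31/4)) + (-9)·(31/4−(15/2))) = ½·(819/8 − 129 − 9/4) = -231/16, so the P-coordinate is (-231/16)/(231/4) = -1/4.
[PSR] = ½·(0·(31/4−(-3)) + (39/4)·(-3−(-4)) + (-9)·(-4−(31/4))) = ½·(0 + 39/4 + 423/4) = 231/4, so the Q-coordinate is 1.
[PQS] = ½·(0·(15/2−(31/4)) + 12·(31/4−(-4)) + (39/4)·(-4−(15/2))) = ½·(0 + 141 − 897/8) = 231/16, so the R-coordinate is 1/4.
Check: -1/4 + 1 + 1/4 = 1.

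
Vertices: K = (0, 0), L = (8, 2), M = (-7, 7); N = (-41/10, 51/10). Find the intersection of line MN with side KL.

(8/3, 2/3)

Barycentric coordinates of N with respect to KLM: (1/5, 1/10, 7/10).
On side KL the M-coordinate is zero; dropping N's M-weight 7/10 and renormalizing the remaining 1/5 : 1/10 gives weights 2/3, 1/3 on K, L.
J = (2/3)·(0, 0) + (1/3)·(8, 2) = (8/3, 2/3).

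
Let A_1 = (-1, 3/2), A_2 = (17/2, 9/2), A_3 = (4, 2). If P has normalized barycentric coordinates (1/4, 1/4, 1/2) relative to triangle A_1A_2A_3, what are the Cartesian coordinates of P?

P = (1/4)·A_1 + (1/4)·A_2 + (1/2)·A_3.
x-coordinate: (1/4)·(-1) + (1/4)·(17/2) + (1/2)·4 = 31/8.
y-coordinate: (1/4)·(3/2) + (1/4)·(9/2) + (1/2)·2 = 5/2.

(31/8, 5/2)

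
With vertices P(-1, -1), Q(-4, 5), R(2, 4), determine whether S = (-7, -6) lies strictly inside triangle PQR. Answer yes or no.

no

Barycentric coordinates of S: (23/11, 5/11, -17/11).
The three coordinates are positive, positive, negative; a point is interior exactly when all three are positive.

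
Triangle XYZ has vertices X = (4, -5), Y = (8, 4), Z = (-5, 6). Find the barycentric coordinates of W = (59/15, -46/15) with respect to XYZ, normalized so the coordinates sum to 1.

(4/5, 2/15, 1/15)

Signed area of the reference triangle: [XYZ] = ½·(4·(4−6) + 8·(6−(-5)) + (-5)·(-5−4)) = ½·(-8 + 88 + 45) = 125/2.
[WYZ] = ½·((59/15)·(4−6) + 8·(6−(-46/15)) + (-5)·(-46/15−4)) = ½·(-118/15 + 1088/15 + 106/3) = 50, so the X-coordinate is 50/(125/2) = 4/5.
[XWZ] = ½·(4·(-46/15−6) + (59/15)·(6−(-5)) + (-5)·(-5−(-46/15))) = ½·(-544/15 + 649/15 + 29/3) = 25/3, so the Y-coordinate is 2/15.
[XYW] = ½·(4·(4−(-46/15)) + 8·(-46/15−(-5)) + (59/15)·(-5−4)) = ½·(424/15 + 232/15 − 177/5) = 25/6, so the Z-coordinate is 1/15.
Check: 4/5 + 2/15 + 1/15 = 1.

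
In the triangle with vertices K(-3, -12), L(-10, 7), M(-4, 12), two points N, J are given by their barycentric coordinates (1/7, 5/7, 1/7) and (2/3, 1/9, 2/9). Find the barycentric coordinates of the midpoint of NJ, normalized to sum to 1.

(17/42, 26/63, 23/126)

Since both coordinate triples sum to 1, the midpoint's barycentrics are the componentwise average.
(1/7+2/3)/2 = 17/42; similarly 26/63 and 23/126.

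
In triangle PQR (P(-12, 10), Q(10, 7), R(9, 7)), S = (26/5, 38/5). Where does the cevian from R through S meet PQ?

(8/3, 8)

Barycentric coordinates of S with respect to PQR: (1/5, 2/5, 2/5).
On side PQ the R-coordinate is zero; dropping S's R-weight 2/5 and renormalizing the remaining 1/5 : 2/5 gives weights 1/3, 2/3 on P, Q.
T = (1/3)·(-12, 10) + (2/3)·(10, 7) = (8/3, 8).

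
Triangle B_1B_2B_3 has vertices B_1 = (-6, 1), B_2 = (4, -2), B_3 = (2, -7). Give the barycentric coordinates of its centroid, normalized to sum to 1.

(1/3, 1/3, 1/3)

The centroid is the average of the vertices, so each weight is 1/3.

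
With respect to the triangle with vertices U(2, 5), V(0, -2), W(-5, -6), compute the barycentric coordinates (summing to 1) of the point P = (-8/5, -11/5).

Signed area of the reference triangle: [UVW] = ½·(2·(-2−(-6)) + 0·(-6−5) + (-5)·(5−(-2))) = ½·(8 + 0 − 35) = -27/2.
[PVW] = ½·((-8/5)·(-2−(-6)) + 0·(-6−(-11/5)) + (-5)·(-11/5−(-2))) = ½·(-32/5 + 0 + 1) = -27/10, so the U-coordinate is (-27/10)/(-27/2) = 1/5.
[UPW] = ½·(2·(-11/5−(-6)) + (-8/5)·(-6−5) + (-5)·(5−(-11/5))) = ½·(38/5 + 88/5 − 36) = -27/5, so the V-coordinate is 2/5.
[UVP] = ½·(2·(-2−(-11/5)) + 0·(-11/5−5) + (-8/5)·(5−(-2))) = ½·(2/5 + 0 − 56/5) = -27/5, so the W-coordinate is 2/5.
Check: 1/5 + 2/5 + 2/5 = 1.

(1/5, 2/5, 2/5)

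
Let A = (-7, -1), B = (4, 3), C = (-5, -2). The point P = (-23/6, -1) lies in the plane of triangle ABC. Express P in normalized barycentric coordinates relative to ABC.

(1/6, 1/6, 2/3)

Signed area of the reference triangle: [ABC] = ½·((-7)·(3−(-2)) + 4·(-2−(-1)) + (-5)·(-1−3)) = ½·(-35 − 4 + 20) = -19/2.
[PBC] = ½·((-23/6)·(3−(-2)) + 4·(-2−(-1)) + (-5)·(-1−3)) = ½·(-115/6 − 4 + 20) = -19/12, so the A-coordinate is (-19/12)/(-19/2) = 1/6.
[APC] = ½·((-7)·(-1−(-2)) + (-23/6)·(-2−(-1)) + (-5)·(-1−(-1))) = ½·(-7 + 23/6 + 0) = -19/12, so the B-coordinate is 1/6.
[ABP] = ½·((-7)·(3−(-1)) + 4·(-1−(-1)) + (-23/6)·(-1−3)) = ½·(-28 + 0 + 46/3) = -19/3, so the C-coordinate is 2/3.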